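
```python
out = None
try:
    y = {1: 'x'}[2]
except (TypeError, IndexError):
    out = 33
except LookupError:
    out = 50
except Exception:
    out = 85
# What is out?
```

Step-by-step execution trace:
1. `y = {1: 'x'}[2]` raises KeyError.
2. `except (TypeError, IndexError)` does not match KeyError; skipped.
3. `except LookupError` matches (KeyError is a subclass of LookupError) → out = 50.
4. `except Exception` is not reached.
Result: 50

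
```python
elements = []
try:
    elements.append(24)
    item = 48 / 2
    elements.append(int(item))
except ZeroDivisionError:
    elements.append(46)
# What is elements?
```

Step-by-step execution trace:
1. try: `elements.append(24)` → elements = [24].
2. `item = 48 / 2` → item = 24.0. No exception raised.
3. `elements.append(int(item))` → elements = [24, 24].
4. `except ZeroDivisionError` is skipped (no exception was raised).
Result: [24, 24]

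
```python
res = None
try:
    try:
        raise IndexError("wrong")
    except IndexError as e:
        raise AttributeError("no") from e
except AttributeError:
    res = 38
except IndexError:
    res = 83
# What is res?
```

Step-by-step execution trace:
1. Inner try raises IndexError; inner `except IndexError as e` catches it.
2. `raise AttributeError(...) from e` raises AttributeError (IndexError is attached as __cause__, but only AttributeError is active).
3. Outer `except AttributeError` matches → res = 38.
4. `except IndexError` is not reached.
Result: 38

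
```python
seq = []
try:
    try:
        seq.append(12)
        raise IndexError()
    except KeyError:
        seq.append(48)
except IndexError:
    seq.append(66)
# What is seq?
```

Step-by-step execution trace:
1. Inner try: `seq.append(12)` → seq = [12].
2. `raise IndexError()` raises IndexError.
3. Inner `except KeyError` does not match IndexError; exception propagates to outer try.
4. Outer `except IndexError` matches → `seq.append(66)` → seq = [12, 66].
Result: [12, 66]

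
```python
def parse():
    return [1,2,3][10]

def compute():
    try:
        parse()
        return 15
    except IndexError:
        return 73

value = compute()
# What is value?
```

Step-by-step execution trace:
1. `compute()` calls `parse()`.
2. `parse()` evaluates `[1,2,3][10]`, which raises IndexError; it propagates to the caller.
3. `return 15` is not reached.
4. `except IndexError` in compute matches → returns 73.
5. value = 73.
Result: 73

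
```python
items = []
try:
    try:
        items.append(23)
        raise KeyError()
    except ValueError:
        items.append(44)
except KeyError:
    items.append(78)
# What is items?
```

Step-by-step execution trace:
1. Inner try: `items.append(23)` → items = [23].
2. `raise KeyError()` raises KeyError.
3. Inner `except ValueError` does not match KeyError; exception propagates to outer try.
4. Outer `except KeyError` matches → `items.append(78)` → items = [23, 78].
Result: [23, 78]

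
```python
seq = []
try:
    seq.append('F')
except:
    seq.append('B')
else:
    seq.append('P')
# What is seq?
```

Step-by-step execution trace:
1. try: `seq.append('F')` → seq = ['F']. No exception raised.
2. `except` is skipped.
3. `else` runs (try completed without exception): `seq.append('P')` → seq = ['F', 'P'].
Result: ['F', 'P']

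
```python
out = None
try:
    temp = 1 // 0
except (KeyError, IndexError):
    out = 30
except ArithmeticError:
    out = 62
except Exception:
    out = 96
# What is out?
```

Step-by-step execution trace:
1. `temp = 1 // 0` raises ZeroDivisionError.
2. `except (KeyError, IndexError)` does not match ZeroDivisionError; skipped.
3. `except ArithmeticError` matches (ZeroDivisionError is a subclass of ArithmeticError) → out = 62.
4. `except Exception` is not reached.
Result: 62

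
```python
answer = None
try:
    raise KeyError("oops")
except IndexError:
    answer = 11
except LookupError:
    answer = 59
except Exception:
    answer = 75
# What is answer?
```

Step-by-step execution trace:
1. `raise KeyError(...)` raises KeyError.
2. `except IndexError` does not match (KeyError is not a subclass of IndexError); skipped.
3. `except LookupError` matches (KeyError is a subclass of LookupError) → answer = 59.
4. `except Exception` is not reached.
Result: 59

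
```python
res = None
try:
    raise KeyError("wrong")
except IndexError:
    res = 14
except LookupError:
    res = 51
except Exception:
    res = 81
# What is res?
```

Step-by-step execution trace:
1. `raise KeyError(...)` raises KeyError.
2. `except IndexError` does not match (KeyError is not a subclass of IndexError); skipped.
3. `except LookupError` matches (KeyError is a subclass of LookupError) → res = 51.
4. `except Exception` is not reached.
Result: 51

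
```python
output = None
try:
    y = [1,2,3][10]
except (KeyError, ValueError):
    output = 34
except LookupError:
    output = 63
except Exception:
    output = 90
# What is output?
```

Step-by-step execution trace:
1. `y = [1,2,3][10]` raises IndexError.
2. `except (KeyError, ValueError)` does not match IndexError; skipped.
3. `except LookupError` matches (IndexError is a subclass of LookupError) → output = 63.
4. `except Exception` is not reached.
Result: 63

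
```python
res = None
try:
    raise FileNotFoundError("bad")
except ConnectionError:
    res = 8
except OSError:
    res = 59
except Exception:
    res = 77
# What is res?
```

Step-by-step execution trace:
1. `raise FileNotFoundError(...)` raises FileNotFoundError.
2. `except ConnectionError` does not match (FileNotFoundError is not a subclass of ConnectionError); skipped.
3. `except OSError` matches (FileNotFoundError is a subclass of OSError) → res = 59.
4. `except Exception` is not reached.
Result: 59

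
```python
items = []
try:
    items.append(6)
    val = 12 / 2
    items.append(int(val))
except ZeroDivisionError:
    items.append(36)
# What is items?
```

Step-by-step execution trace:
1. try: `items.append(6)` → items = [6].
2. `val = 12 / 2` → val = 6.0. No exception raised.
3. `items.append(int(val))` → items = [6, 6].
4. `except ZeroDivisionError` is skipped (no exception was raised).
Result: [6, 6]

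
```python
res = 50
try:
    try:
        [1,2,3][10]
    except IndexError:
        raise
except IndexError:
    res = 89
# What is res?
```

Step-by-step execution trace:
1. Inner try: `[1,2,3][10]` raises IndexError.
2. Inner `except IndexError` matches; bare `raise` re-raises the same IndexError.
3. Outer `except IndexError` matches → res = 89.
Result: 89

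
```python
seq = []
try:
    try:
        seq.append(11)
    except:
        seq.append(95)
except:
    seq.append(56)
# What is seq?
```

Step-by-step execution trace:
1. Inner try: `seq.append(11)` → seq = [11]. No exception raised.
2. Inner `except` is skipped.
3. Inner try completes normally; outer `except` is skipped.
Result: [11]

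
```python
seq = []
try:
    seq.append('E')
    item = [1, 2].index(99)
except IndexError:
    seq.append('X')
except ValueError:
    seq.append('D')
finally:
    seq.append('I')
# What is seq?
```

Step-by-step execution trace:
1. try: `seq.append('E')` → seq = ['E'].
2. `item = [1, 2].index(99)` raises ValueError.
3. `except IndexError` does not match ValueError; skipped.
4. `except ValueError` matches → `seq.append('D')` → seq = ['E', 'D'].
5. finally always runs: `seq.append('I')` → seq = ['E', 'D', 'I'].
Result: ['E', 'D', 'I']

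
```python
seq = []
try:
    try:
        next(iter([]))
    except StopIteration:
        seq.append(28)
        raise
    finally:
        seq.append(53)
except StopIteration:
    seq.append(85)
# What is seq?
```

Step-by-step execution trace:
1. Inner try: `next(iter([]))` raises StopIteration.
2. Inner `except StopIteration` matches → `seq.append(28)` → seq = [28].
3. bare `raise` re-raises StopIteration.
4. Inner `finally` runs during unwinding: `seq.append(53)` → seq = [28, 53].
5. Outer `except StopIteration` matches → `seq.append(85)` → seq = [28, 53, 85].
Result: [28, 53, 85]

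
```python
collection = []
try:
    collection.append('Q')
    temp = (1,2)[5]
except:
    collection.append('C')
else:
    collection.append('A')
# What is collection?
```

Step-by-step execution trace:
1. try: `collection.append('Q')` → collection = ['Q'].
2. `temp = (1,2)[5]` raises IndexError.
3. bare `except` matches → `collection.append('C')` → collection = ['Q', 'C'].
4. `else` is skipped (an exception was raised).
Result: ['Q', 'C']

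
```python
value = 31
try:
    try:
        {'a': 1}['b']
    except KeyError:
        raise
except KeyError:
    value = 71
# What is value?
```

Step-by-step execution trace:
1. Inner try: `{'a': 1}['b']` raises KeyError.
2. Inner `except KeyError` matches; bare `raise` re-raises the same KeyError.
3. Outer `except KeyError` matches → value = 71.
Result: 71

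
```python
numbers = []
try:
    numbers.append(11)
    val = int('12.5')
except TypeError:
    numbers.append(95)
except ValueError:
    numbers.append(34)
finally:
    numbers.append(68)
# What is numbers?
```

Step-by-step execution trace:
1. try: `numbers.append(11)` → numbers = [11].
2. `val = int('12.5')` raises ValueError.
3. `except TypeError` does not match ValueError; skipped.
4. `except ValueError` matches → `numbers.append(34)` → numbers = [11, 34].
5. finally always runs: `numbers.append(68)` → numbers = [11, 34, 68].
Result: [11, 34, 68]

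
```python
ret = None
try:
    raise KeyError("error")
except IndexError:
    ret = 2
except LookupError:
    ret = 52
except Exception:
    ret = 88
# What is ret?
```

Step-by-step execution trace:
1. `raise KeyError(...)` raises KeyError.
2. `except IndexError` does not match (KeyError is not a subclass of IndexError); skipped.
3. `except LookupError` matches (KeyError is a subclass of LookupError) → ret = 52.
4. `except Exception` is not reached.
Result: 52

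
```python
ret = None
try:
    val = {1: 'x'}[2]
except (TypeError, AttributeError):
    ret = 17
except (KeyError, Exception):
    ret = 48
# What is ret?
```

Step-by-step execution trace:
1. `val = {1: 'x'}[2]` raises KeyError.
2. `except (TypeError, AttributeError)` does not match KeyError; skipped.
3. `except (KeyError, Exception)` matches (KeyError is in the tuple) → ret = 48.
Result: 48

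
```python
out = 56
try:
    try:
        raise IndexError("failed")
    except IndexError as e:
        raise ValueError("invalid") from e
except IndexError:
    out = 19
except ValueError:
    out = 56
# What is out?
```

Step-by-step execution trace:
1. Inner try raises IndexError; inner `except IndexError as e` catches it.
2. `raise ValueError(...) from e` raises ValueError (IndexError is attached as __cause__, but only ValueError is active).
3. Outer `except IndexError` does not match ValueError; skipped.
4. Outer `except ValueError` matches → out = 56.
Result: 56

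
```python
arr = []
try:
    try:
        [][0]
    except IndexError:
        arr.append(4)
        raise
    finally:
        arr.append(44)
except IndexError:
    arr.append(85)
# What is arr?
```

Step-by-step execution trace:
1. Inner try: `[][0]` raises IndexError.
2. Inner `except IndexError` matches → `arr.append(4)` → arr = [4].
3. bare `raise` re-raises IndexError.
4. Inner `finally` runs during unwinding: `arr.append(44)` → arr = [4, 44].
5. Outer `except IndexError` matches → `arr.append(85)` → arr = [4, 44, 85].
Result: [4, 44, 85]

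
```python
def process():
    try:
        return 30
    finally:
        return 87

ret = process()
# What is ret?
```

Step-by-step execution trace:
1. `process()` enters try: `return 30` sets pending return value 30.
2. Before returning, `finally: return 87` runs and overrides the pending return.
3. process() returns 87 → ret = 87.
Result: 87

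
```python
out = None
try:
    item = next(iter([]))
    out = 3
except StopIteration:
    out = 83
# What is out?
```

Step-by-step execution trace:
1. `item = next(iter([]))` raises StopIteration.
2. `out = 3` is not reached.
3. `except StopIteration` matches → out = 83.
Result: 83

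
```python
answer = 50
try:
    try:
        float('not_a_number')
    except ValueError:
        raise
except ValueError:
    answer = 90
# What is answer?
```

Step-by-step execution trace:
1. Inner try: `float('not_a_number')` raises ValueError.
2. Inner `except ValueError` matches; bare `raise` re-raises the same ValueError.
3. Outer `except ValueError` matches → answer = 90.
Result: 90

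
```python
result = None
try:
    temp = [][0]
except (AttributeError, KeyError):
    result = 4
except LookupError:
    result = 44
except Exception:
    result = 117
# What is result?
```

Step-by-step execution trace:
1. `temp = [][0]` raises IndexError.
2. `except (AttributeError, KeyError)` does not match IndexError; skipped.
3. `except LookupError` matches (IndexError is a subclass of LookupError) → result = 44.
4. `except Exception` is not reached.
Result: 44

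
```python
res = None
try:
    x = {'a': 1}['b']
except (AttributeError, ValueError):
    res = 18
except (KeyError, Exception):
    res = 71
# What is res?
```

Step-by-step execution trace:
1. `x = {'a': 1}['b']` raises KeyError.
2. `except (AttributeError, ValueError)` does not match KeyError; skipped.
3. `except (KeyError, Exception)` matches (KeyError is in the tuple) → res = 71.
Result: 71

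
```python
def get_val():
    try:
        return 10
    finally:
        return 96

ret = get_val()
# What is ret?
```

Step-by-step execution trace:
1. `get_val()` enters try: `return 10` sets pending return value 10.
2. Before returning, `finally: return 96` runs and overrides the pending return.
3. get_val() returns 96 → ret = 96.
Result: 96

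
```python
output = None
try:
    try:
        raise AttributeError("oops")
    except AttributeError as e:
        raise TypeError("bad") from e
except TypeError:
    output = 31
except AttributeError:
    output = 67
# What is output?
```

Step-by-step execution trace:
1. Inner try raises AttributeError; inner `except AttributeError as e` catches it.
2. `raise TypeError(...) from e` raises TypeError (AttributeError is attached as __cause__, but only TypeError is active).
3. Outer `except TypeError` matches → output = 31.
4. `except AttributeError` is not reached.
Result: 31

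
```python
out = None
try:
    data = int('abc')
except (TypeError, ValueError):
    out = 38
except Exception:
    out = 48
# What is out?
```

Step-by-step execution trace:
1. `data = int('abc')` raises ValueError.
2. `except (TypeError, ValueError)` matches (ValueError is in the tuple) → out = 38.
3. `except Exception` is not reached.
Result: 38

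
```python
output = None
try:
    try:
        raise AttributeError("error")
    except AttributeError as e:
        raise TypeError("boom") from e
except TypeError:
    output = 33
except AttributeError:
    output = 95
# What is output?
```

Step-by-step execution trace:
1. Inner try raises AttributeError; inner `except AttributeError as e` catches it.
2. `raise TypeError(...) from e` raises TypeError (AttributeError is attached as __cause__, but only TypeError is active).
3. Outer `except TypeError` matches → output = 33.
4. `except AttributeError` is not reached.
Result: 33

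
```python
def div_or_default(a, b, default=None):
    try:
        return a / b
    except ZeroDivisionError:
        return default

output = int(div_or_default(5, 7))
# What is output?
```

Step-by-step execution trace:
1. `div_or_default(5, 7)` enters try: `return 5 / 7` → returns 0.7142857142857143. No exception raised.
2. `except ZeroDivisionError` is skipped.
3. `int(0.7142857142857143)` → 0 → output = 0.
Result: 0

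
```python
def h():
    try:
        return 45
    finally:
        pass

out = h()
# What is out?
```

Step-by-step execution trace:
1. `h()` enters try: `return 45` sets pending return value 45.
2. Before returning, `finally: pass` runs (no effect).
3. h() returns 45 → out = 45.
Result: 45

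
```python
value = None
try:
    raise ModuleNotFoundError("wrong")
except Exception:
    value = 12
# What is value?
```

Step-by-step execution trace:
1. `raise ModuleNotFoundError(...)` raises ModuleNotFoundError.
2. `except Exception` matches (ModuleNotFoundError is a subclass of Exception) → value = 12.
Result: 12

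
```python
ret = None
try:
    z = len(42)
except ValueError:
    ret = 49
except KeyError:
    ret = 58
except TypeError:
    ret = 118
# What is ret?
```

Step-by-step execution trace:
1. `z = len(42)` raises TypeError.
2. `except ValueError` does not match TypeError; skipped.
3. `except KeyError` does not match TypeError; skipped.
4. `except TypeError` matches → ret = 118.
Result: 118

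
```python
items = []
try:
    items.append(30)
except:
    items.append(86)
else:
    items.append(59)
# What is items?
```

Step-by-step execution trace:
1. try: `items.append(30)` → items = [30]. No exception raised.
2. `except` is skipped.
3. `else` runs (try completed without exception): `items.append(59)` → items = [30, 59].
Result: [30, 59]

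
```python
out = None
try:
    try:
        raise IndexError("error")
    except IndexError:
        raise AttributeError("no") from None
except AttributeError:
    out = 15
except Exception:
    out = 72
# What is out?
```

Step-by-step execution trace:
1. Inner try raises IndexError; inner `except IndexError` catches it.
2. `raise AttributeError(...) from None` raises AttributeError (from None suppresses __context__, but the active exception is still AttributeError).
3. Outer `except AttributeError` matches → out = 15.
4. `except Exception` is not reached.
Result: 15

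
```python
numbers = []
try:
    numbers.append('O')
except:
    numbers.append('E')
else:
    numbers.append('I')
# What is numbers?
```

Step-by-step execution trace:
1. try: `numbers.append('O')` → numbers = ['O']. No exception raised.
2. `except` is skipped.
3. `else` runs (try completed without exception): `numbers.append('I')` → numbers = ['O', 'I'].
Result: ['O', 'I']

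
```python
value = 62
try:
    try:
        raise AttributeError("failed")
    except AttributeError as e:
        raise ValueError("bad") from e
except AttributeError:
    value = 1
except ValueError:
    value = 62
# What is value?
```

Step-by-step execution trace:
1. Inner try raises AttributeError; inner `except AttributeError as e` catches it.
2. `raise ValueError(...) from e` raises ValueError (AttributeError is attached as __cause__, but only ValueError is active).
3. Outer `except AttributeError` does not match ValueError; skipped.
4. Outer `except ValueError` matches → value = 62.
Result: 62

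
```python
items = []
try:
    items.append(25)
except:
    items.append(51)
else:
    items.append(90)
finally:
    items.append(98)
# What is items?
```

Step-by-step execution trace:
1. try: `items.append(25)` → items = [25]. No exception raised.
2. `except` is skipped.
3. `else` runs: `items.append(90)` → items = [25, 90].
4. `finally` always runs: `items.append(98)` → items = [25, 90, 98].
Result: [25, 90, 98]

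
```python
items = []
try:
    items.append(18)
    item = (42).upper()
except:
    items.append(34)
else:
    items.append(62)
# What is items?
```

Step-by-step execution trace:
1. try: `items.append(18)` → items = [18].
2. `item = (42).upper()` raises AttributeError.
3. bare `except` matches → `items.append(34)` → items = [18, 34].
4. `else` is skipped (an exception was raised).
Result: [18, 34]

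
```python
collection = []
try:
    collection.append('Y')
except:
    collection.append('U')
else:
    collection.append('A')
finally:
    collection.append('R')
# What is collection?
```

Step-by-step execution trace:
1. try: `collection.append('Y')` → collection = ['Y']. No exception raised.
2. `except` is skipped.
3. `else` runs: `collection.append('A')` → collection = ['Y', 'A'].
4. `finally` always runs: `collection.append('R')` → collection = ['Y', 'A', 'R'].
Result: ['Y', 'A', 'R']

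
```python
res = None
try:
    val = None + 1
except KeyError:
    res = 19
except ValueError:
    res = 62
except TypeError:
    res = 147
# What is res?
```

Step-by-step execution trace:
1. `val = None + 1` raises TypeError.
2. `except KeyError` does not match TypeError; skipped.
3. `except ValueError` does not match TypeError; skipped.
4. `except TypeError` matches → res = 147.
Result: 147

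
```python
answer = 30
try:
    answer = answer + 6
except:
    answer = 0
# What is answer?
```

Step-by-step execution trace:
1. answer starts at 30.
2. try: `answer = answer + 6` → answer = 36. No exception raised.
3. `except` is skipped.
Result: 36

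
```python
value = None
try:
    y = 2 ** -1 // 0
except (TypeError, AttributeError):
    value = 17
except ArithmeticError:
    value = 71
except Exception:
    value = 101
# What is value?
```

Step-by-step execution trace:
1. `y = 2 ** -1 // 0` raises ZeroDivisionError.
2. `except (TypeError, AttributeError)` does not match ZeroDivisionError; skipped.
3. `except ArithmeticError` matches (ZeroDivisionError is a subclass of ArithmeticError) → value = 71.
4. `except Exception` is not reached.
Result: 71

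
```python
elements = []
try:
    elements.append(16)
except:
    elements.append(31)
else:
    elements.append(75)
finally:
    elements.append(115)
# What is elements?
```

Step-by-step execution trace:
1. try: `elements.append(16)` → elements = [16]. No exception raised.
2. `except` is skipped.
3. `else` runs: `elements.append(75)` → elements = [16, 75].
4. `finally` always runs: `elements.append(115)` → elements = [16, 75, 115].
Result: [16, 75, 115]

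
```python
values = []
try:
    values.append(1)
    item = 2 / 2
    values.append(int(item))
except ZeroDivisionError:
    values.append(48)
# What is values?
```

Step-by-step execution trace:
1. try: `values.append(1)` → values = [1].
2. `item = 2 / 2` → item = 1.0. No exception raised.
3. `values.append(int(item))` → values = [1, 1].
4. `except ZeroDivisionError` is skipped (no exception was raised).
Result: [1, 1]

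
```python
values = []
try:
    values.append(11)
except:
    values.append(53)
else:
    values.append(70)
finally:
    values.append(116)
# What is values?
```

Step-by-step execution trace:
1. try: `values.append(11)` → values = [11]. No exception raised.
2. `except` is skipped.
3. `else` runs: `values.append(70)` → values = [11, 70].
4. `finally` always runs: `values.append(116)` → values = [11, 70, 116].
Result: [11, 70, 116]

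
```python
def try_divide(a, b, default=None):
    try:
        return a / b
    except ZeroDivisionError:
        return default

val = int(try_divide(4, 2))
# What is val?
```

Step-by-step execution trace:
1. `try_divide(4, 2)` enters try: `return 4 / 2` → returns 2.0. No exception raised.
2. `except ZeroDivisionError` is skipped.
3. `int(2.0)` → 2 → val = 2.
Result: 2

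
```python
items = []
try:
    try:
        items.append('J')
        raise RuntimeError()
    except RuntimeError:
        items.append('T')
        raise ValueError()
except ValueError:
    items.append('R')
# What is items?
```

Step-by-step execution trace:
1. Inner try: `items.append('J')` → items = ['J'].
2. `raise RuntimeError()` raises RuntimeError.
3. Inner `except RuntimeError` matches → `items.append('T')` → items = ['J', 'T'].
4. `raise ValueError()` raises ValueError; propagates to outer try.
5. Outer `except ValueError` matches → `items.append('R')` → items = ['J', 'T', 'R'].
Result: ['J', 'T', 'R']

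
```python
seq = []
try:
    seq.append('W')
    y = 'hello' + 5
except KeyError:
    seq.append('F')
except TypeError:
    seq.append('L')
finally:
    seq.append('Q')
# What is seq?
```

Step-by-step execution trace:
1. try: `seq.append('W')` → seq = ['W'].
2. `y = 'hello' + 5` raises TypeError.
3. `except KeyError` does not match TypeError; skipped.
4. `except TypeError` matches → `seq.append('L')` → seq = ['W', 'L'].
5. finally always runs: `seq.append('Q')` → seq = ['W', 'L', 'Q'].
Result: ['W', 'L', 'Q']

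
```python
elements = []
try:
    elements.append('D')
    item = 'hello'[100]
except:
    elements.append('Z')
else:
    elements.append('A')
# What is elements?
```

Step-by-step execution trace:
1. try: `elements.append('D')` → elements = ['D'].
2. `item = 'hello'[100]` raises IndexError.
3. bare `except` matches → `elements.append('Z')` → elements = ['D', 'Z'].
4. `else` is skipped (an exception was raised).
Result: ['D', 'Z']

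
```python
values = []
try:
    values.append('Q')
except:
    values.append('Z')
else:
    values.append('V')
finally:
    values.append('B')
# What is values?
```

Step-by-step execution trace:
1. try: `values.append('Q')` → values = ['Q']. No exception raised.
2. `except` is skipped.
3. `else` runs: `values.append('V')` → values = ['Q', 'V'].
4. `finally` always runs: `values.append('B')` → values = ['Q', 'V', 'B'].
Result: ['Q', 'V', 'B']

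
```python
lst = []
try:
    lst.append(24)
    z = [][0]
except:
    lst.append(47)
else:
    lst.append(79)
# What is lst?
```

Step-by-step execution trace:
1. try: `lst.append(24)` → lst = [24].
2. `z = [][0]` raises IndexError.
3. bare `except` matches → `lst.append(47)` → lst = [24, 47].
4. `else` is skipped (an exception was raised).
Result: [24, 47]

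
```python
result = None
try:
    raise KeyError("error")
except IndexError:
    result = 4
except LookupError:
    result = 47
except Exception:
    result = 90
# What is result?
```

Step-by-step execution trace:
1. `raise KeyError(...)` raises KeyError.
2. `except IndexError` does not match (KeyError is not a subclass of IndexError); skipped.
3. `except LookupError` matches (KeyError is a subclass of LookupError) → result = 47.
4. `except Exception` is not reached.
Result: 47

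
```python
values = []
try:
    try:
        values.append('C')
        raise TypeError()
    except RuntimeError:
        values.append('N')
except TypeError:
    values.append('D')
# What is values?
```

Step-by-step execution trace:
1. Inner try: `values.append('C')` → values = ['C'].
2. `raise TypeError()` raises TypeError.
3. Inner `except RuntimeError` does not match TypeError; exception propagates to outer try.
4. Outer `except TypeError` matches → `values.append('D')` → values = ['C', 'D'].
Result: ['C', 'D']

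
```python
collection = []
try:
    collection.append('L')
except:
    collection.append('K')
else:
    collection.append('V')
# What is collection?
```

Step-by-step execution trace:
1. try: `collection.append('L')` → collection = ['L']. No exception raised.
2. `except` is skipped.
3. `else` runs (try completed without exception): `collection.append('V')` → collection = ['L', 'V'].
Result: ['L', 'V']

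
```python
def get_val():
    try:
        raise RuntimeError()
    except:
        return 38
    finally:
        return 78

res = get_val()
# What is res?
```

Step-by-step execution trace:
1. `get_val()` enters try: `raise RuntimeError()` raises RuntimeError.
2. bare `except` matches → `return 38` sets pending return value 38.
3. Before returning, `finally: return 78` runs and overrides the pending return.
4. get_val() returns 78 → res = 78.
Result: 78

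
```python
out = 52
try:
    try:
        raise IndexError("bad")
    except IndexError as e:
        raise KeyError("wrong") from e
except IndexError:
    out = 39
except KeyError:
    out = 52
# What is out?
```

Step-by-step execution trace:
1. Inner try raises IndexError; inner `except IndexError as e` catches it.
2. `raise KeyError(...) from e` raises KeyError (IndexError is attached as __cause__, but only KeyError is active).
3. Outer `except IndexError` does not match KeyError; skipped.
4. Outer `except KeyError` matches → out = 52.
Result: 52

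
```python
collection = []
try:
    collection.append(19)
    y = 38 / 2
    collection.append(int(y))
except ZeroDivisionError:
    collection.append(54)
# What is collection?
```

Step-by-step execution trace:
1. try: `collection.append(19)` → collection = [19].
2. `y = 38 / 2` → y = 19.0. No exception raised.
3. `collection.append(int(y))` → collection = [19, 19].
4. `except ZeroDivisionError` is skipped (no exception was raised).
Result: [19, 19]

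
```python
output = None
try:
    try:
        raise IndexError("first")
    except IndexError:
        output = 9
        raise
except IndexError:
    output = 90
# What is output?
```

Step-by-step execution trace:
1. Inner try: `raise IndexError("first")` raises IndexError.
2. Inner `except IndexError` matches → output = 9.
3. bare `raise` re-raises the same IndexError.
4. Outer `except IndexError` matches → output = 90.
Result: 90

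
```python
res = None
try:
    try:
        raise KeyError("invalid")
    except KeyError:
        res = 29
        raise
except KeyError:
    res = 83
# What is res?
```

Step-by-step execution trace:
1. Inner try: `raise KeyError("invalid")` raises KeyError.
2. Inner `except KeyError` matches → res = 29.
3. bare `raise` re-raises the same KeyError.
4. Outer `except KeyError` matches → res = 83.
Result: 83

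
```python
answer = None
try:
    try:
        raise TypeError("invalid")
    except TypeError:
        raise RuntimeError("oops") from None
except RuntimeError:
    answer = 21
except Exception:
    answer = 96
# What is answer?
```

Step-by-step execution trace:
1. Inner try raises TypeError; inner `except TypeError` catches it.
2. `raise RuntimeError(...) from None` raises RuntimeError (from None suppresses __context__, but the active exception is still RuntimeError).
3. Outer `except RuntimeError` matches → answer = 21.
4. `except Exception` is not reached.
Result: 21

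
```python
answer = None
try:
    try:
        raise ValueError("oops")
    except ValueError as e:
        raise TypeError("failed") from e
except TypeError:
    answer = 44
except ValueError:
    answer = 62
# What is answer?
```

Step-by-step execution trace:
1. Inner try raises ValueError; inner `except ValueError as e` catches it.
2. `raise TypeError(...) from e` raises TypeError (ValueError is attached as __cause__, but only TypeError is active).
3. Outer `except TypeError` matches → answer = 44.
4. `except ValueError` is not reached.
Result: 44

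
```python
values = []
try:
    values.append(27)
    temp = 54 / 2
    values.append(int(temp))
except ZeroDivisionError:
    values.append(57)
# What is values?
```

Step-by-step execution trace:
1. try: `values.append(27)` → values = [27].
2. `temp = 54 / 2` → temp = 27.0. No exception raised.
3. `values.append(int(temp))` → values = [27, 27].
4. `except ZeroDivisionError` is skipped (no exception was raised).
Result: [27, 27]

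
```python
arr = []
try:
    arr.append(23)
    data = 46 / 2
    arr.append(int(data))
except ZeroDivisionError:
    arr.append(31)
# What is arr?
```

Step-by-step execution trace:
1. try: `arr.append(23)` → arr = [23].
2. `data = 46 / 2` → data = 23.0. No exception raised.
3. `arr.append(int(data))` → arr = [23, 23].
4. `except ZeroDivisionError` is skipped (no exception was raised).
Result: [23, 23]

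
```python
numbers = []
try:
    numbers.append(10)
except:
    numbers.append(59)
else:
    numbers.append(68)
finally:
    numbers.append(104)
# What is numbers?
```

Step-by-step execution trace:
1. try: `numbers.append(10)` → numbers = [10]. No exception raised.
2. `except` is skipped.
3. `else` runs: `numbers.append(68)` → numbers = [10, 68].
4. `finally` always runs: `numbers.append(104)` → numbers = [10, 68, 104].
Result: [10, 68, 104]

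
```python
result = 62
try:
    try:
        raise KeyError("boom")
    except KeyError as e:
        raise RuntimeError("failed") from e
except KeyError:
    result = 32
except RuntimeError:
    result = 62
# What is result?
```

Step-by-step execution trace:
1. Inner try raises KeyError; inner `except KeyError as e` catches it.
2. `raise RuntimeError(...) from e` raises RuntimeError (KeyError is attached as __cause__, but only RuntimeError is active).
3. Outer `except KeyError` does not match RuntimeError; skipped.
4. Outer `except RuntimeError` matches → result = 62.
Result: 62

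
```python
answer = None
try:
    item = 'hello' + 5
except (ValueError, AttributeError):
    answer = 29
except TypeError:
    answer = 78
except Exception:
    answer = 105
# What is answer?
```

Step-by-step execution trace:
1. `item = 'hello' + 5` raises TypeError.
2. `except (ValueError, AttributeError)` does not match TypeError; skipped.
3. `except TypeError` matches (exact type match) → answer = 78.
4. `except Exception` is not reached.
Result: 78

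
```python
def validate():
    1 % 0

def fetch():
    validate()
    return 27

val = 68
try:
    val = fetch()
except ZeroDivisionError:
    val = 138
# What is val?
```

Step-by-step execution trace:
1. val starts at 68.
2. try: `fetch()` calls `validate()`.
3. `validate()` evaluates `1 % 0`, which raises ZeroDivisionError; it propagates through fetch (uncaught).
4. `return 27` in fetch is not reached; the assignment to val does not complete.
5. `except ZeroDivisionError` matches → val = 138.
Result: 138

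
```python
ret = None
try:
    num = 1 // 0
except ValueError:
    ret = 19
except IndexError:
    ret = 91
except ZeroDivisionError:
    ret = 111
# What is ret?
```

Step-by-step execution trace:
1. `num = 1 // 0` raises ZeroDivisionError.
2. `except ValueError` does not match ZeroDivisionError; skipped.
3. `except IndexError` does not match ZeroDivisionError; skipped.
4. `except ZeroDivisionError` matches → ret = 111.
Result: 111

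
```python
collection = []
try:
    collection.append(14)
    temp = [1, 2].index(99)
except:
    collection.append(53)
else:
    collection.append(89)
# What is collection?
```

Step-by-step execution trace:
1. try: `collection.append(14)` → collection = [14].
2. `temp = [1, 2].index(99)` raises ValueError.
3. bare `except` matches → `collection.append(53)` → collection = [14, 53].
4. `else` is skipped (an exception was raised).
Result: [14, 53]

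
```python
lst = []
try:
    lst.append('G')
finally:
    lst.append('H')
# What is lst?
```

Step-by-step execution trace:
1. try: `lst.append('G')` → lst = ['G'].
2. The try body completes without raising.
3. finally always runs: `lst.append('H')` → lst = ['G', 'H'].
Result: ['G', 'H']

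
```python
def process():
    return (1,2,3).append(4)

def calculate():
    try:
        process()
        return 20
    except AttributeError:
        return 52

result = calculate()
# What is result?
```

Step-by-step execution trace:
1. `calculate()` calls `process()`.
2. `process()` evaluates `(1,2,3).append(4)`, which raises AttributeError; it propagates to the caller.
3. `return 20` is not reached.
4. `except AttributeError` in calculate matches → returns 52.
5. result = 52.
Result: 52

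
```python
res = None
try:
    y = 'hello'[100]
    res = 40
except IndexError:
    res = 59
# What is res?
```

Step-by-step execution trace:
1. `y = 'hello'[100]` raises IndexError.
2. `res = 40` is not reached.
3. `except IndexError` matches → res = 59.
Result: 59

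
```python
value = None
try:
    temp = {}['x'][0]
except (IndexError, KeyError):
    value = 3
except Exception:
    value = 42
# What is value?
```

Step-by-step execution trace:
1. `temp = {}['x'][0]` raises KeyError.
2. `except (IndexError, KeyError)` matches (KeyError is in the tuple) → value = 3.
3. `except Exception` is not reached.
Result: 3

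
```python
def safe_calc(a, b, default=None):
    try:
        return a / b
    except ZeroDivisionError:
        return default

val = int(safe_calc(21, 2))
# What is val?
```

Step-by-step execution trace:
1. `safe_calc(21, 2)` enters try: `return 21 / 2` → returns 10.5. No exception raised.
2. `except ZeroDivisionError` is skipped.
3. `int(10.5)` → 10 → val = 10.
Result: 10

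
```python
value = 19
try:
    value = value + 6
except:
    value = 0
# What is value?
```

Step-by-step execution trace:
1. value starts at 19.
2. try: `value = value + 6` → value = 25. No exception raised.
3. `except` is skipped.
Result: 25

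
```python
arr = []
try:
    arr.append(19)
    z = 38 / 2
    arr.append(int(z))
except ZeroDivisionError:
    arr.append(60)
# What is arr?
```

Step-by-step execution trace:
1. try: `arr.append(19)` → arr = [19].
2. `z = 38 / 2` → z = 19.0. No exception raised.
3. `arr.append(int(z))` → arr = [19, 19].
4. `except ZeroDivisionError` is skipped (no exception was raised).
Result: [19, 19]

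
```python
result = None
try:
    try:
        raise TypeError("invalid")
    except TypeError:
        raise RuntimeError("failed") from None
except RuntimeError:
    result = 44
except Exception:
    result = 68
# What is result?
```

Step-by-step execution trace:
1. Inner try raises TypeError; inner `except TypeError` catches it.
2. `raise RuntimeError(...) from None` raises RuntimeError (from None suppresses __context__, but the active exception is still RuntimeError).
3. Outer `except RuntimeError` matches → result = 44.
4. `except Exception` is not reached.
Result: 44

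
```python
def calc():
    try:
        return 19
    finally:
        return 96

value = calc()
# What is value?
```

Step-by-step execution trace:
1. `calc()` enters try: `return 19` sets pending return value 19.
2. Before returning, `finally: return 96` runs and overrides the pending return.
3. calc() returns 96 → value = 96.
Result: 96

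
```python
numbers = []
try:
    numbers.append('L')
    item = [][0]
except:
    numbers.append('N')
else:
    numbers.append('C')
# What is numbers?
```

Step-by-step execution trace:
1. try: `numbers.append('L')` → numbers = ['L'].
2. `item = [][0]` raises IndexError.
3. bare `except` matches → `numbers.append('N')` → numbers = ['L', 'N'].
4. `else` is skipped (an exception was raised).
Result: ['L', 'N']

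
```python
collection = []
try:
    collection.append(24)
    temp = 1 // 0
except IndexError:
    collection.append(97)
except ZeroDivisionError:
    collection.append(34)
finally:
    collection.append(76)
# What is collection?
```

Step-by-step execution trace:
1. try: `collection.append(24)` → collection = [24].
2. `temp = 1 // 0` raises ZeroDivisionError.
3. `except IndexError` does not match ZeroDivisionError; skipped.
4. `except ZeroDivisionError` matches → `collection.append(34)` → collection = [24, 34].
5. finally always runs: `collection.append(76)` → collection = [24, 34, 76].
Result: [24, 34, 76]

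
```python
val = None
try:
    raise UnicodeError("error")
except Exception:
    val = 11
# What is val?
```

Step-by-step execution trace:
1. `raise UnicodeError(...)` raises UnicodeError.
2. `except Exception` matches (UnicodeError is a subclass of Exception) → val = 11.
Result: 11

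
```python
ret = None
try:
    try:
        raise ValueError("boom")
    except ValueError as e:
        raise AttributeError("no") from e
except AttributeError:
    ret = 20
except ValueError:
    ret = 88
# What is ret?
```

Step-by-step execution trace:
1. Inner try raises ValueError; inner `except ValueError as e` catches it.
2. `raise AttributeError(...) from e` raises AttributeError (ValueError is attached as __cause__, but only AttributeError is active).
3. Outer `except AttributeError` matches → ret = 20.
4. `except ValueError` is not reached.
Result: 20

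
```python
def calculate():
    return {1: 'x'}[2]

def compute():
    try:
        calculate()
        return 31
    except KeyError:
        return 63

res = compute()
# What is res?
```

Step-by-step execution trace:
1. `compute()` calls `calculate()`.
2. `calculate()` evaluates `{1: 'x'}[2]`, which raises KeyError; it propagates to the caller.
3. `return 31` is not reached.
4. `except KeyError` in compute matches → returns 63.
5. res = 63.
Result: 63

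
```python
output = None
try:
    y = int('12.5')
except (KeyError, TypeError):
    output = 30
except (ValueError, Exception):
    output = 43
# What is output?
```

Step-by-step execution trace:
1. `y = int('12.5')` raises ValueError.
2. `except (KeyError, TypeError)` does not match ValueError; skipped.
3. `except (ValueError, Exception)` matches (ValueError is in the tuple) → output = 43.
Result: 43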